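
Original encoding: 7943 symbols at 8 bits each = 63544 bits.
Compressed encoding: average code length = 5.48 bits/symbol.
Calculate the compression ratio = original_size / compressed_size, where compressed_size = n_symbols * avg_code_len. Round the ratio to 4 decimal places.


original_size = n_symbols * orig_bits = 7943 * 8 = 63544 bits
compressed_size = n_symbols * avg_code_len = 7943 * 5.48 = 43527.64 bits
ratio = original_size / compressed_size = 63544 / 43527.64 = 1.4599

Compression ratio = 1.4599


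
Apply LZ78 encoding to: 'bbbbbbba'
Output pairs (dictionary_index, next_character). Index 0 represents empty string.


LZ78 encoding steps:
Dictionary: {0: ''}
Step 1: w='' (idx 0), next='b' -> output (0, 'b'), add 'b' as idx 1
Step 2: w='b' (idx 1), next='b' -> output (1, 'b'), add 'bb' as idx 2
Step 3: w='bb' (idx 2), next='b' -> output (2, 'b'), add 'bbb' as idx 3
Step 4: w='b' (idx 1), next='a' -> output (1, 'a'), add 'ba' as idx 4


Encoded: [(0, 'b'), (1, 'b'), (2, 'b'), (1, 'a')]


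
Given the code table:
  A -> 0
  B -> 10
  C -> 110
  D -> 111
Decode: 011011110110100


Decoding:
0 -> A
110 -> C
111 -> D
10 -> B
110 -> C
10 -> B
0 -> A


Result: ACDBCBA


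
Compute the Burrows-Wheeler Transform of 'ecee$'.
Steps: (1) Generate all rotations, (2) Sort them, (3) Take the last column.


Rotations (sorted):
  0: $ecee -> last char: e
  1: cee$e -> last char: e
  2: e$ece -> last char: e
  3: ecee$ -> last char: $
  4: ee$ec -> last char: c


BWT = eee$c


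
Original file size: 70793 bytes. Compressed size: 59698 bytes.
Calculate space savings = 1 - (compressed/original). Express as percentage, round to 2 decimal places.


ratio = compressed/original = 59698/70793 = 0.843275
savings = 1 - ratio = 1 - 0.843275 = 0.156725
as a percentage: 0.156725 * 100 = 15.67%

Space savings = 1 - 59698/70793 = 15.67%


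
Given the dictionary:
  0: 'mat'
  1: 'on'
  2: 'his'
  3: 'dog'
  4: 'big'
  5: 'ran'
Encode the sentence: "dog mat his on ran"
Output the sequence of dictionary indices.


Look up each word in the dictionary:
  'dog' -> 3
  'mat' -> 0
  'his' -> 2
  'on' -> 1
  'ran' -> 5

Encoded: [3, 0, 2, 1, 5]


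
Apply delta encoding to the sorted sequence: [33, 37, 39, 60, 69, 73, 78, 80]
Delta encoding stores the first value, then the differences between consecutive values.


First value: 33
Deltas:
  37 - 33 = 4
  39 - 37 = 2
  60 - 39 = 21
  69 - 60 = 9
  73 - 69 = 4
  78 - 73 = 5
  80 - 78 = 2


Delta encoded: [33, 4, 2, 21, 9, 4, 5, 2]


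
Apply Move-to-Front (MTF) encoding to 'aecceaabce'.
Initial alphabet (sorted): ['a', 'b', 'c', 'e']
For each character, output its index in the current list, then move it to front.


MTF encoding:
'a': index 0 in ['a', 'b', 'c', 'e'] -> ['a', 'b', 'c', 'e']
'e': index 3 in ['a', 'b', 'c', 'e'] -> ['e', 'a', 'b', 'c']
'c': index 3 in ['e', 'a', 'b', 'c'] -> ['c', 'e', 'a', 'b']
'c': index 0 in ['c', 'e', 'a', 'b'] -> ['c', 'e', 'a', 'b']
'e': index 1 in ['c', 'e', 'a', 'b'] -> ['e', 'c', 'a', 'b']
'a': index 2 in ['e', 'c', 'a', 'b'] -> ['a', 'e', 'c', 'b']
'a': index 0 in ['a', 'e', 'c', 'b'] -> ['a', 'e', 'c', 'b']
'b': index 3 in ['a', 'e', 'c', 'b'] -> ['b', 'a', 'e', 'c']
'c': index 3 in ['b', 'a', 'e', 'c'] -> ['c', 'b', 'a', 'e']
'e': index 3 in ['c', 'b', 'a', 'e'] -> ['e', 'c', 'b', 'a']


Output: [0, 3, 3, 0, 1, 2, 0, 3, 3, 3]


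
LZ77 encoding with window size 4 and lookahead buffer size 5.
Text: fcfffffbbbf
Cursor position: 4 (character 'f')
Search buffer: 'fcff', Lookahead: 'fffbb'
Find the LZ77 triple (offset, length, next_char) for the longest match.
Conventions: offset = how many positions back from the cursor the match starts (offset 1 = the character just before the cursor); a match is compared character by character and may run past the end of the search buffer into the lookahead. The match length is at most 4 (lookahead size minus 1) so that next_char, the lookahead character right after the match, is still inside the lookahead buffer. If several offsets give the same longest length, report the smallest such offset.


Try each offset into the search buffer:
  offset=1 (pos 3, char 'f'): match length 3
  offset=2 (pos 2, char 'f'): match length 3
  offset=3 (pos 1, char 'c'): match length 0
  offset=4 (pos 0, char 'f'): match length 1
Longest match has length 3, found at offsets 1, 2; take the smallest, offset 1.
next_char = character at position 4 + 3 = 7 -> 'b'

Best match: offset=1, length=3 (matching 'fff' starting at position 3)
LZ77 triple: (1, 3, 'b')


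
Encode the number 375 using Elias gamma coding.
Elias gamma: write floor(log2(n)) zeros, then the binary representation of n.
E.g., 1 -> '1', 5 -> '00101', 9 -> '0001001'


num_bits = floor(log2(375)) + 1 = 9
leading_zeros = num_bits - 1 = 8
binary(375) = 101110111

Elias gamma(375) = '00000000' + '101110111' = 00000000101110111 (17 bits)


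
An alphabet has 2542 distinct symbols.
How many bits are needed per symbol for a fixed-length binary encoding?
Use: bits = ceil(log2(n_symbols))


log2(2542) = 11.3117
Bracket: 2^11 = 2048 < 2542 <= 2^12 = 4096
So ceil(log2(2542)) = 12

bits = ceil(log2(2542)) = ceil(11.3117) = 12 bits


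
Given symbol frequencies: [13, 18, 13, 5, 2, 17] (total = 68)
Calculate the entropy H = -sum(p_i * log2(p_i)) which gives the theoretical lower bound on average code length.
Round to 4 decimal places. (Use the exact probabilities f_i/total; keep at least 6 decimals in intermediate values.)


Per-symbol terms -p_i * log2(p_i) with p_i = f_i/68:
  p = 13/68 = 0.191176: log2(p) = -2.387023, -p*log2(p) = 0.456343
  p = 18/68 = 0.264706: log2(p) = -1.917538, -p*log2(p) = 0.507584
  p = 13/68 = 0.191176: log2(p) = -2.387023, -p*log2(p) = 0.456343
  p = 5/68 = 0.073529: log2(p) = -3.765535, -p*log2(p) = 0.276878
  p = 2/68 = 0.029412: log2(p) = -5.087463, -p*log2(p) = 0.149631
  p = 17/68 = 0.250000: log2(p) = -2.000000, -p*log2(p) = 0.500000
H = 0.456343 + 0.507584 + 0.456343 + 0.276878 + 0.149631 + 0.500000 = 2.346779

H = 2.3468 bits/symbol


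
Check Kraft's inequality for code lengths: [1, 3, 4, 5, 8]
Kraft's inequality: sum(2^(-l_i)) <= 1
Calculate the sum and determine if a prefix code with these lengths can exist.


Sum = 2^(-1) + 2^(-3) + 2^(-4) + 2^(-5) + 2^(-8)
    = 0.5 + 0.125 + 0.0625 + 0.03125 + 0.00390625
    = 185/256 = 0.72265625
Since 0.72265625 <= 1, Kraft's inequality IS satisfied.
A prefix code with these lengths CAN exist.

Kraft sum = 0.72265625. Satisfied.


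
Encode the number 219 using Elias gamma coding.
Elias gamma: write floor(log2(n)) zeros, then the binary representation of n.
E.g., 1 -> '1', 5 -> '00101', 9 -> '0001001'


num_bits = floor(log2(219)) + 1 = 8
leading_zeros = num_bits - 1 = 7
binary(219) = 11011011

Elias gamma(219) = '0000000' + '11011011' = 000000011011011 (15 bits)


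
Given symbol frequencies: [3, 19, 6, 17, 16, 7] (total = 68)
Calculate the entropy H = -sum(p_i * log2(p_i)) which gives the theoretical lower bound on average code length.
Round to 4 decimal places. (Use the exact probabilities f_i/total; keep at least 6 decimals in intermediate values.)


Per-symbol terms -p_i * log2(p_i) with p_i = f_i/68:
  p = 3/68 = 0.044118: log2(p) = -4.502500, -p*log2(p) = 0.198640
  p = 19/68 = 0.279412: log2(p) = -1.839535, -p*log2(p) = 0.513988
  p = 6/68 = 0.088235: log2(p) = -3.502500, -p*log2(p) = 0.309044
  p = 17/68 = 0.250000: log2(p) = -2.000000, -p*log2(p) = 0.500000
  p = 16/68 = 0.235294: log2(p) = -2.087463, -p*log2(p) = 0.491168
  p = 7/68 = 0.102941: log2(p) = -3.280108, -p*log2(p) = 0.337658
H = 0.198640 + 0.513988 + 0.309044 + 0.500000 + 0.491168 + 0.337658 = 2.350498

H = 2.3505 bits/symbol


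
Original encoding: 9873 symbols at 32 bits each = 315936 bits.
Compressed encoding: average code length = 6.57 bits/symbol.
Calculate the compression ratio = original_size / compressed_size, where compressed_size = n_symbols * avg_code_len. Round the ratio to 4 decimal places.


original_size = n_symbols * orig_bits = 9873 * 32 = 315936 bits
compressed_size = n_symbols * avg_code_len = 9873 * 6.57 = 64865.61 bits
ratio = original_size / compressed_size = 315936 / 64865.61 = 4.8706

Compression ratio = 4.8706


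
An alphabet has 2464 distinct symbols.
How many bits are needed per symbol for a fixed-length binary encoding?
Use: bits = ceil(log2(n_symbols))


log2(2464) = 11.2668
Bracket: 2^11 = 2048 < 2464 <= 2^12 = 4096
So ceil(log2(2464)) = 12

bits = ceil(log2(2464)) = ceil(11.2668) = 12 bits


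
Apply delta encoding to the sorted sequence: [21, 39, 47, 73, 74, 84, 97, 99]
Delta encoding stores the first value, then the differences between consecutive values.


First value: 21
Deltas:
  39 - 21 = 18
  47 - 39 = 8
  73 - 47 = 26
  74 - 73 = 1
  84 - 74 = 10
  97 - 84 = 13
  99 - 97 = 2


Delta encoded: [21, 18, 8, 26, 1, 10, 13, 2]


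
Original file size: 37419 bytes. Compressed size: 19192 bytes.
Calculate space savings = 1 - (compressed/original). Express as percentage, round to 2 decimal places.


ratio = compressed/original = 19192/37419 = 0.512895
savings = 1 - ratio = 1 - 0.512895 = 0.487105
as a percentage: 0.487105 * 100 = 48.71%

Space savings = 1 - 19192/37419 = 48.71%


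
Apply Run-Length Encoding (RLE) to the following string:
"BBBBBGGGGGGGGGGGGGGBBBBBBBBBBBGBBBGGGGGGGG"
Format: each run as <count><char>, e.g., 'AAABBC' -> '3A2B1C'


Scanning runs left to right:
  i=0: run of 'B' x 5 -> '5B'
  i=5: run of 'G' x 14 -> '14G'
  i=19: run of 'B' x 11 -> '11B'
  i=30: run of 'G' x 1 -> '1G'
  i=31: run of 'B' x 3 -> '3B'
  i=34: run of 'G' x 8 -> '8G'

RLE = 5B14G11B1G3B8G


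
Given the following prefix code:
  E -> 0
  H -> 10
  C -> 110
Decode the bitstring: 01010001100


Decoding step by step:
Bits 0 -> E
Bits 10 -> H
Bits 10 -> H
Bits 0 -> E
Bits 0 -> E
Bits 110 -> C
Bits 0 -> E


Decoded message: EHHEECE


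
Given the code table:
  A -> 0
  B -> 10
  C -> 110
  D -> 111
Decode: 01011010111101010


Decoding:
0 -> A
10 -> B
110 -> C
10 -> B
111 -> D
10 -> B
10 -> B
10 -> B


Result: ABCBDBBB


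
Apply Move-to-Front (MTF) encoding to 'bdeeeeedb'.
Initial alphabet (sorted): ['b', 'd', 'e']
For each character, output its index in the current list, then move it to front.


MTF encoding:
'b': index 0 in ['b', 'd', 'e'] -> ['b', 'd', 'e']
'd': index 1 in ['b', 'd', 'e'] -> ['d', 'b', 'e']
'e': index 2 in ['d', 'b', 'e'] -> ['e', 'd', 'b']
'e': index 0 in ['e', 'd', 'b'] -> ['e', 'd', 'b']
'e': index 0 in ['e', 'd', 'b'] -> ['e', 'd', 'b']
'e': index 0 in ['e', 'd', 'b'] -> ['e', 'd', 'b']
'e': index 0 in ['e', 'd', 'b'] -> ['e', 'd', 'b']
'd': index 1 in ['e', 'd', 'b'] -> ['d', 'e', 'b']
'b': index 2 in ['d', 'e', 'b'] -> ['b', 'd', 'e']


Output: [0, 1, 2, 0, 0, 0, 0, 1, 2]


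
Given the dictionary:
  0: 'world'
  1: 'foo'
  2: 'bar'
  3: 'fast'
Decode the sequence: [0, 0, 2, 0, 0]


Look up each index in the dictionary:
  0 -> 'world'
  0 -> 'world'
  2 -> 'bar'
  0 -> 'world'
  0 -> 'world'

Decoded: "world world bar world world"


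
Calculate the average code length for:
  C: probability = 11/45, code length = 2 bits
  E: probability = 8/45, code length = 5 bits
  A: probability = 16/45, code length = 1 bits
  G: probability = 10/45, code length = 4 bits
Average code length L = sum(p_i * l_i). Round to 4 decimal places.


Weighted contributions p_i * l_i:
  C: (11/45) * 2 = 22/45
  E: (8/45) * 5 = 40/45
  A: (16/45) * 1 = 16/45
  G: (10/45) * 4 = 40/45
Sum = (22 + 40 + 16 + 40)/45 = 118/45

L = 118/45 = 2.6222 bits/symbol


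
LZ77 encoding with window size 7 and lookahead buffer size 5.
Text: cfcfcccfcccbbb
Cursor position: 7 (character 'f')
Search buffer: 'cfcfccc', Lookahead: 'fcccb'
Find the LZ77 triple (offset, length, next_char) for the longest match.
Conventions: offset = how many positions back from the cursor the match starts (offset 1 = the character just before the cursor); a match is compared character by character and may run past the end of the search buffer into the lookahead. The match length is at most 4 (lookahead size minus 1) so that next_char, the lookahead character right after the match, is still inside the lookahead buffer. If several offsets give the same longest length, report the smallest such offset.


Try each offset into the search buffer:
  offset=1 (pos 6, char 'c'): match length 0
  offset=2 (pos 5, char 'c'): match length 0
  offset=3 (pos 4, char 'c'): match length 0
  offset=4 (pos 3, char 'f'): match length 4
  offset=5 (pos 2, char 'c'): match length 0
  offset=6 (pos 1, char 'f'): match length 2
  offset=7 (pos 0, char 'c'): match length 0
Longest match has length 4 at offset 4.
next_char = character at position 7 + 4 = 11 -> 'b'

Best match: offset=4, length=4 (matching 'fccc' starting at position 3)
LZ77 triple: (4, 4, 'b')


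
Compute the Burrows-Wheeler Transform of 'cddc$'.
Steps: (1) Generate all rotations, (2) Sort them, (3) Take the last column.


Rotations (sorted):
  0: $cddc -> last char: c
  1: c$cdd -> last char: d
  2: cddc$ -> last char: $
  3: dc$cd -> last char: d
  4: ddc$c -> last char: c


BWT = cd$dc


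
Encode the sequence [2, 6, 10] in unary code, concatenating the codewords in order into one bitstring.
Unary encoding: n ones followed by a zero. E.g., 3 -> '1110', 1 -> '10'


Encode each number as n ones followed by a terminating 0:
  2 -> 110 (3 bits)
  6 -> 1111110 (7 bits)
  10 -> 11111111110 (11 bits)
Total length = 3 + 7 + 11 = 21 bits.

Unary([2, 6, 10]) = 110111111011111111110 (21 bits)


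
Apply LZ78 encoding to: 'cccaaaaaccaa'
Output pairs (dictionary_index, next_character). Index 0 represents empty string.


LZ78 encoding steps:
Dictionary: {0: ''}
Step 1: w='' (idx 0), next='c' -> output (0, 'c'), add 'c' as idx 1
Step 2: w='c' (idx 1), next='c' -> output (1, 'c'), add 'cc' as idx 2
Step 3: w='' (idx 0), next='a' -> output (0, 'a'), add 'a' as idx 3
Step 4: w='a' (idx 3), next='a' -> output (3, 'a'), add 'aa' as idx 4
Step 5: w='aa' (idx 4), next='c' -> output (4, 'c'), add 'aac' as idx 5
Step 6: w='c' (idx 1), next='a' -> output (1, 'a'), add 'ca' as idx 6
Step 7: w='a' (idx 3), end of input -> output (3, '')


Encoded: [(0, 'c'), (1, 'c'), (0, 'a'), (3, 'a'), (4, 'c'), (1, 'a'), (3, '')]


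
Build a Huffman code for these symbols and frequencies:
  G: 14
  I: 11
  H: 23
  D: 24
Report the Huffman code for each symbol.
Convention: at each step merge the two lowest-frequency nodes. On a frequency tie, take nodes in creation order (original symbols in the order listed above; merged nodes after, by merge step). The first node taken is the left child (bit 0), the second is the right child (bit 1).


Huffman tree construction:
Step 1: Merge I(11) + G(14) = 25
Step 2: Merge H(23) + D(24) = 47
Step 3: Merge (I+G)(25) + (H+D)(47) = 72
Read each symbol's code off the tree from the root (left child = 0, right child = 1).

Codes:
  G: 01 (length 2)
  I: 00 (length 2)
  H: 10 (length 2)
  D: 11 (length 2)
Average code length: 144/72 = 2.0000 bits/symbol


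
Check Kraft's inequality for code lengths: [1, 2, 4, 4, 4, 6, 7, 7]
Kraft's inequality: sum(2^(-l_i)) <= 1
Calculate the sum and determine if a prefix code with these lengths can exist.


Sum = 2^(-1) + 2^(-2) + 2^(-4) + 2^(-4) + 2^(-4) + 2^(-6) + 2^(-7) + 2^(-7)
    = 0.5 + 0.25 + 0.0625 + 0.0625 + 0.0625 + 0.015625 + 0.0078125 + 0.0078125
    = 124/128 = 0.96875
Since 0.96875 <= 1, Kraft's inequality IS satisfied.
A prefix code with these lengths CAN exist.

Kraft sum = 0.96875. Satisfied.


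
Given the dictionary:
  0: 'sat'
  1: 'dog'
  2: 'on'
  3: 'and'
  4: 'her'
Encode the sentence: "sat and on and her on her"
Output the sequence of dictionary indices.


Look up each word in the dictionary:
  'sat' -> 0
  'and' -> 3
  'on' -> 2
  'and' -> 3
  'her' -> 4
  'on' -> 2
  'her' -> 4

Encoded: [0, 3, 2, 3, 4, 2, 4]


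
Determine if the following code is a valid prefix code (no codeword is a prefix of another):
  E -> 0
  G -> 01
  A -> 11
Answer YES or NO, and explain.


Checking each pair (does one codeword prefix another?):
  E='0' vs G='01': prefix -- VIOLATION

NO -- this is NOT a valid prefix code. E (0) is a prefix of G (01).


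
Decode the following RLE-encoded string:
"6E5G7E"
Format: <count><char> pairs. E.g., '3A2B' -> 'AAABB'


Expanding each <count><char> pair:
  6E -> 'EEEEEE'
  5G -> 'GGGGG'
  7E -> 'EEEEEEE'

Decoded = EEEEEEGGGGGEEEEEEE


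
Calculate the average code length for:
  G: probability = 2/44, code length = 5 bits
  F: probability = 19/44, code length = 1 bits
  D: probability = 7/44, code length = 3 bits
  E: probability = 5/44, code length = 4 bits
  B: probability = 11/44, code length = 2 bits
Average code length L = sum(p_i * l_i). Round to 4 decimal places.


Weighted contributions p_i * l_i:
  G: (2/44) * 5 = 10/44
  F: (19/44) * 1 = 19/44
  D: (7/44) * 3 = 21/44
  E: (5/44) * 4 = 20/44
  B: (11/44) * 2 = 22/44
Sum = (10 + 19 + 21 + 20 + 22)/44 = 92/44

L = 92/44 = 2.0909 bits/symbol


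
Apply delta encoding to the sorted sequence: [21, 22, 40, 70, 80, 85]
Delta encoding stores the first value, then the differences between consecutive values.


First value: 21
Deltas:
  22 - 21 = 1
  40 - 22 = 18
  70 - 40 = 30
  80 - 70 = 10
  85 - 80 = 5


Delta encoded: [21, 1, 18, 30, 10, 5]


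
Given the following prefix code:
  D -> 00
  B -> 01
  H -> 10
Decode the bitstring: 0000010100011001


Decoding step by step:
Bits 00 -> D
Bits 00 -> D
Bits 01 -> B
Bits 01 -> B
Bits 00 -> D
Bits 01 -> B
Bits 10 -> H
Bits 01 -> B


Decoded message: DDBBDBHB


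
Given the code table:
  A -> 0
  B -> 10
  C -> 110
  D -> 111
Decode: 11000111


Decoding:
110 -> C
0 -> A
0 -> A
111 -> D


Result: CAAD


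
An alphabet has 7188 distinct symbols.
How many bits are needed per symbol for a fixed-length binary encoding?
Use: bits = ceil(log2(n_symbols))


log2(7188) = 12.8114
Bracket: 2^12 = 4096 < 7188 <= 2^13 = 8192
So ceil(log2(7188)) = 13

bits = ceil(log2(7188)) = ceil(12.8114) = 13 bits


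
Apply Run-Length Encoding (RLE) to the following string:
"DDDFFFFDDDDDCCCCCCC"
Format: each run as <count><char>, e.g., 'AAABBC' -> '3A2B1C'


Scanning runs left to right:
  i=0: run of 'D' x 3 -> '3D'
  i=3: run of 'F' x 4 -> '4F'
  i=7: run of 'D' x 5 -> '5D'
  i=12: run of 'C' x 7 -> '7C'

RLE = 3D4F5D7C


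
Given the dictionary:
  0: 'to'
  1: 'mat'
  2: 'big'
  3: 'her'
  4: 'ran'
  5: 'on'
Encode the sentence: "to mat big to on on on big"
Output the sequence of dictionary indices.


Look up each word in the dictionary:
  'to' -> 0
  'mat' -> 1
  'big' -> 2
  'to' -> 0
  'on' -> 5
  'on' -> 5
  'on' -> 5
  'big' -> 2

Encoded: [0, 1, 2, 0, 5, 5, 5, 2]


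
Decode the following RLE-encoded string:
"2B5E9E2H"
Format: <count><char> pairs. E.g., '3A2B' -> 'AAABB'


Expanding each <count><char> pair:
  2B -> 'BB'
  5E -> 'EEEEE'
  9E -> 'EEEEEEEEE'
  2H -> 'HH'

Decoded = BBEEEEEEEEEEEEEEHH


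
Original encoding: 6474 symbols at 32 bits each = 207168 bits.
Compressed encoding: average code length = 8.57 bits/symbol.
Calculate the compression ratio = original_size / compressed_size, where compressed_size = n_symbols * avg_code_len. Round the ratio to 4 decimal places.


original_size = n_symbols * orig_bits = 6474 * 32 = 207168 bits
compressed_size = n_symbols * avg_code_len = 6474 * 8.57 = 55482.18 bits
ratio = original_size / compressed_size = 207168 / 55482.18 = 3.734

Compression ratio = 3.734


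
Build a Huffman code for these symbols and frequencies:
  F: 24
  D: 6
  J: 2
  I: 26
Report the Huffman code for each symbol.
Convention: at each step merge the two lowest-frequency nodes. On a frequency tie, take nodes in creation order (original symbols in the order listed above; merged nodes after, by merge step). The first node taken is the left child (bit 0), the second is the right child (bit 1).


Huffman tree construction:
Step 1: Merge J(2) + D(6) = 8
Step 2: Merge (J+D)(8) + F(24) = 32
Step 3: Merge I(26) + ((J+D)+F)(32) = 58
Read each symbol's code off the tree from the root (left child = 0, right child = 1).

Codes:
  F: 11 (length 2)
  D: 101 (length 3)
  J: 100 (length 3)
  I: 0 (length 1)
Average code length: 98/58 = 1.6897 bits/symbol


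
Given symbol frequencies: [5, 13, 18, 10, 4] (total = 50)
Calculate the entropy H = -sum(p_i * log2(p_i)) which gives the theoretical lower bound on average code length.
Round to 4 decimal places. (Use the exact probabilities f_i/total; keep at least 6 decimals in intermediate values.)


Per-symbol terms -p_i * log2(p_i) with p_i = f_i/50:
  p = 5/50 = 0.100000: log2(p) = -3.321928, -p*log2(p) = 0.332193
  p = 13/50 = 0.260000: log2(p) = -1.943416, -p*log2(p) = 0.505288
  p = 18/50 = 0.360000: log2(p) = -1.473931, -p*log2(p) = 0.530615
  p = 10/50 = 0.200000: log2(p) = -2.321928, -p*log2(p) = 0.464386
  p = 4/50 = 0.080000: log2(p) = -3.643856, -p*log2(p) = 0.291508
H = 0.332193 + 0.505288 + 0.530615 + 0.464386 + 0.291508 = 2.123990

H = 2.124 bits/symbol


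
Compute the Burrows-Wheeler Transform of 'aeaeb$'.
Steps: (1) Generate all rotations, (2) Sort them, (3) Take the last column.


Rotations (sorted):
  0: $aeaeb -> last char: b
  1: aeaeb$ -> last char: $
  2: aeb$ae -> last char: e
  3: b$aeae -> last char: e
  4: eaeb$a -> last char: a
  5: eb$aea -> last char: a


BWT = b$eeaa


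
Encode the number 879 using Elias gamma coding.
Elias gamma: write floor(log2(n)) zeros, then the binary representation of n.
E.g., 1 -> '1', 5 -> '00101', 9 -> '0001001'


num_bits = floor(log2(879)) + 1 = 10
leading_zeros = num_bits - 1 = 9
binary(879) = 1101101111

Elias gamma(879) = '000000000' + '1101101111' = 0000000001101101111 (19 bits)


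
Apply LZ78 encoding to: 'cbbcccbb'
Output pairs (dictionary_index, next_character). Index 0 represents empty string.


LZ78 encoding steps:
Dictionary: {0: ''}
Step 1: w='' (idx 0), next='c' -> output (0, 'c'), add 'c' as idx 1
Step 2: w='' (idx 0), next='b' -> output (0, 'b'), add 'b' as idx 2
Step 3: w='b' (idx 2), next='c' -> output (2, 'c'), add 'bc' as idx 3
Step 4: w='c' (idx 1), next='c' -> output (1, 'c'), add 'cc' as idx 4
Step 5: w='b' (idx 2), next='b' -> output (2, 'b'), add 'bb' as idx 5


Encoded: [(0, 'c'), (0, 'b'), (2, 'c'), (1, 'c'), (2, 'b')]


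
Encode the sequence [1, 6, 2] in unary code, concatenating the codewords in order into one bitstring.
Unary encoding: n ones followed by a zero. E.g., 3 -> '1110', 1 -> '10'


Encode each number as n ones followed by a terminating 0:
  1 -> 10 (2 bits)
  6 -> 1111110 (7 bits)
  2 -> 110 (3 bits)
Total length = 2 + 7 + 3 = 12 bits.

Unary([1, 6, 2]) = 101111110110 (12 bits)


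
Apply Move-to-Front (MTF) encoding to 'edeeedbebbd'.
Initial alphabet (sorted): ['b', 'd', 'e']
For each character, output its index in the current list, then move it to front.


MTF encoding:
'e': index 2 in ['b', 'd', 'e'] -> ['e', 'b', 'd']
'd': index 2 in ['e', 'b', 'd'] -> ['d', 'e', 'b']
'e': index 1 in ['d', 'e', 'b'] -> ['e', 'd', 'b']
'e': index 0 in ['e', 'd', 'b'] -> ['e', 'd', 'b']
'e': index 0 in ['e', 'd', 'b'] -> ['e', 'd', 'b']
'd': index 1 in ['e', 'd', 'b'] -> ['d', 'e', 'b']
'b': index 2 in ['d', 'e', 'b'] -> ['b', 'd', 'e']
'e': index 2 in ['b', 'd', 'e'] -> ['e', 'b', 'd']
'b': index 1 in ['e', 'b', 'd'] -> ['b', 'e', 'd']
'b': index 0 in ['b', 'e', 'd'] -> ['b', 'e', 'd']
'd': index 2 in ['b', 'e', 'd'] -> ['d', 'b', 'e']


Output: [2, 2, 1, 0, 0, 1, 2, 2, 1, 0, 2]


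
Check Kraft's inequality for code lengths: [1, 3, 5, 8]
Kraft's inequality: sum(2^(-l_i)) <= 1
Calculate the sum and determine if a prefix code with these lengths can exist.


Sum = 2^(-1) + 2^(-3) + 2^(-5) + 2^(-8)
    = 0.5 + 0.125 + 0.03125 + 0.00390625
    = 169/256 = 0.66015625
Since 0.66015625 <= 1, Kraft's inequality IS satisfied.
A prefix code with these lengths CAN exist.

Kraft sum = 0.66015625. Satisfied.


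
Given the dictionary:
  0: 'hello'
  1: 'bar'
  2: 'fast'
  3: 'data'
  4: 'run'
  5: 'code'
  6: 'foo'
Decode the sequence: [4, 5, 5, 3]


Look up each index in the dictionary:
  4 -> 'run'
  5 -> 'code'
  5 -> 'code'
  3 -> 'data'

Decoded: "run code code data"


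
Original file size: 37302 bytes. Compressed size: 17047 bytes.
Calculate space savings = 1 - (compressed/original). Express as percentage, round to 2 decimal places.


ratio = compressed/original = 17047/37302 = 0.457
savings = 1 - ratio = 1 - 0.457 = 0.543
as a percentage: 0.543 * 100 = 54.3%

Space savings = 1 - 17047/37302 = 54.3%


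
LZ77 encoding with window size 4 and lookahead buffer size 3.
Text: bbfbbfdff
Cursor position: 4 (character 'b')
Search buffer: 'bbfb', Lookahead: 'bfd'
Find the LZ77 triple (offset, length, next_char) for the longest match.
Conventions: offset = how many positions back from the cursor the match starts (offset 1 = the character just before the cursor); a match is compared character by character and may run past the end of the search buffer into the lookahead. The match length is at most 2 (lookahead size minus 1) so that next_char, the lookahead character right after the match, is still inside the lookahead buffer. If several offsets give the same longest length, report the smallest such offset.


Try each offset into the search buffer:
  offset=1 (pos 3, char 'b'): match length 1
  offset=2 (pos 2, char 'f'): match length 0
  offset=3 (pos 1, char 'b'): match length 2
  offset=4 (pos 0, char 'b'): match length 1
Longest match has length 2 at offset 3.
next_char = character at position 4 + 2 = 6 -> 'd'

Best match: offset=3, length=2 (matching 'bf' starting at position 1)
LZ77 triple: (3, 2, 'd')


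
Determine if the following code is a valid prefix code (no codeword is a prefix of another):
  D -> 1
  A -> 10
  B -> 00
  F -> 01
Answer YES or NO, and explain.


Checking each pair (does one codeword prefix another?):
  D='1' vs A='10': prefix -- VIOLATION

NO -- this is NOT a valid prefix code. D (1) is a prefix of A (10).


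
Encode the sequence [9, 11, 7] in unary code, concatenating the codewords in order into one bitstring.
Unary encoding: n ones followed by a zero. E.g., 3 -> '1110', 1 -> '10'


Encode each number as n ones followed by a terminating 0:
  9 -> 1111111110 (10 bits)
  11 -> 111111111110 (12 bits)
  7 -> 11111110 (8 bits)
Total length = 10 + 12 + 8 = 30 bits.

Unary([9, 11, 7]) = 111111111011111111111011111110 (30 bits)


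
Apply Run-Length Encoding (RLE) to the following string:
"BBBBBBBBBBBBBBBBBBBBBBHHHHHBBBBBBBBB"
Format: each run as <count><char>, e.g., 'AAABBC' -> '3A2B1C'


Scanning runs left to right:
  i=0: run of 'B' x 22 -> '22B'
  i=22: run of 'H' x 5 -> '5H'
  i=27: run of 'B' x 9 -> '9B'

RLE = 22B5H9B


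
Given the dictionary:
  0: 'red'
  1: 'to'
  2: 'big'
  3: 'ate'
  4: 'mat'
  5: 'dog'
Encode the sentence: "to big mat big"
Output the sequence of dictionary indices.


Look up each word in the dictionary:
  'to' -> 1
  'big' -> 2
  'mat' -> 4
  'big' -> 2

Encoded: [1, 2, 4, 2]


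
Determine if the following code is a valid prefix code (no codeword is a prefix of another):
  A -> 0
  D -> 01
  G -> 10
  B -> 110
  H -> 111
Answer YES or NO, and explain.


Checking each pair (does one codeword prefix another?):
  A='0' vs D='01': prefix -- VIOLATION

NO -- this is NOT a valid prefix code. A (0) is a prefix of D (01).


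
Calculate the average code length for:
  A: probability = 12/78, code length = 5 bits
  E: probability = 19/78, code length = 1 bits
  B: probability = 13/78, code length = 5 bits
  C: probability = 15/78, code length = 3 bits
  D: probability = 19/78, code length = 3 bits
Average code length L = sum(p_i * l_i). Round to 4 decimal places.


Weighted contributions p_i * l_i:
  A: (12/78) * 5 = 60/78
  E: (19/78) * 1 = 19/78
  B: (13/78) * 5 = 65/78
  C: (15/78) * 3 = 45/78
  D: (19/78) * 3 = 57/78
Sum = (60 + 19 + 65 + 45 + 57)/78 = 246/78

L = 246/78 = 3.1538 bits/symbol


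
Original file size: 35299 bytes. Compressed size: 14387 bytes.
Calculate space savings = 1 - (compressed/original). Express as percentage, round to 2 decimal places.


ratio = compressed/original = 14387/35299 = 0.407575
savings = 1 - ratio = 1 - 0.407575 = 0.592425
as a percentage: 0.592425 * 100 = 59.24%

Space savings = 1 - 14387/35299 = 59.24%


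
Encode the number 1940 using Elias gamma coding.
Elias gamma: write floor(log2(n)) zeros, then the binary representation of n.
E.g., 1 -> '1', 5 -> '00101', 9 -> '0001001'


num_bits = floor(log2(1940)) + 1 = 11
leading_zeros = num_bits - 1 = 10
binary(1940) = 11110010100

Elias gamma(1940) = '0000000000' + '11110010100' = 000000000011110010100 (21 bits)


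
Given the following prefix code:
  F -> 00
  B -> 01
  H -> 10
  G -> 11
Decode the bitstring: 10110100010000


Decoding step by step:
Bits 10 -> H
Bits 11 -> G
Bits 01 -> B
Bits 00 -> F
Bits 01 -> B
Bits 00 -> F
Bits 00 -> F


Decoded message: HGBFBFF


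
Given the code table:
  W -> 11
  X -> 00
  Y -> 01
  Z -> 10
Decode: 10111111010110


Decoding:
10 -> Z
11 -> W
11 -> W
11 -> W
01 -> Y
01 -> Y
10 -> Z


Result: ZWWWYYZ


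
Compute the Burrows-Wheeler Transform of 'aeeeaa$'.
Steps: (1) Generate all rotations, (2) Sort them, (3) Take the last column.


Rotations (sorted):
  0: $aeeeaa -> last char: a
  1: a$aeeea -> last char: a
  2: aa$aeee -> last char: e
  3: aeeeaa$ -> last char: $
  4: eaa$aee -> last char: e
  5: eeaa$ae -> last char: e
  6: eeeaa$a -> last char: a


BWT = aae$eea


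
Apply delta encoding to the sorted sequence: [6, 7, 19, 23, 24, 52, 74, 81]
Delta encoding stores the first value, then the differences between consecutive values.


First value: 6
Deltas:
  7 - 6 = 1
  19 - 7 = 12
  23 - 19 = 4
  24 - 23 = 1
  52 - 24 = 28
  74 - 52 = 22
  81 - 74 = 7


Delta encoded: [6, 1, 12, 4, 1, 28, 22, 7]


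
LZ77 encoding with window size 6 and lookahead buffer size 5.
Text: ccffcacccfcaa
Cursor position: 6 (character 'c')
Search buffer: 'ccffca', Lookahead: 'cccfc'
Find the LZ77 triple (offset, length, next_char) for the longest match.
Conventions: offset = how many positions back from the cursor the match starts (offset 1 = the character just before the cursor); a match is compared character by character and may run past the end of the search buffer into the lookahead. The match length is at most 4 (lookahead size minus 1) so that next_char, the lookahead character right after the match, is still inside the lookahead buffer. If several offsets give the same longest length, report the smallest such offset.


Try each offset into the search buffer:
  offset=1 (pos 5, char 'a'): match length 0
  offset=2 (pos 4, char 'c'): match length 1
  offset=3 (pos 3, char 'f'): match length 0
  offset=4 (pos 2, char 'f'): match length 0
  offset=5 (pos 1, char 'c'): match length 1
  offset=6 (pos 0, char 'c'): match length 2
Longest match has length 2 at offset 6.
next_char = character at position 6 + 2 = 8 -> 'c'

Best match: offset=6, length=2 (matching 'cc' starting at position 0)
LZ77 triple: (6, 2, 'c')


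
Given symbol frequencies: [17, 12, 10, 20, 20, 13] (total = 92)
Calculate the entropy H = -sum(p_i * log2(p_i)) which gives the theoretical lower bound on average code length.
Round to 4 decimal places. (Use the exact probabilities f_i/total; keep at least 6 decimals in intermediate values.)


Per-symbol terms -p_i * log2(p_i) with p_i = f_i/92:
  p = 17/92 = 0.184783: log2(p) = -2.436099, -p*log2(p) = 0.450149
  p = 12/92 = 0.130435: log2(p) = -2.938599, -p*log2(p) = 0.383296
  p = 10/92 = 0.108696: log2(p) = -3.201634, -p*log2(p) = 0.348004
  p = 20/92 = 0.217391: log2(p) = -2.201634, -p*log2(p) = 0.478616
  p = 20/92 = 0.217391: log2(p) = -2.201634, -p*log2(p) = 0.478616
  p = 13/92 = 0.141304: log2(p) = -2.823122, -p*log2(p) = 0.398919
H = 0.450149 + 0.383296 + 0.348004 + 0.478616 + 0.478616 + 0.398919 = 2.537600

H = 2.5376 bits/symbol


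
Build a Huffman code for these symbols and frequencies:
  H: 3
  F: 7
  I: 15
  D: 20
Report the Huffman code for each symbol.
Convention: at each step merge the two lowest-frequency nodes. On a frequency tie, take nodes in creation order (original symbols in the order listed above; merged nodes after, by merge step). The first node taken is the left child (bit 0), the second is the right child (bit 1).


Huffman tree construction:
Step 1: Merge H(3) + F(7) = 10
Step 2: Merge (H+F)(10) + I(15) = 25
Step 3: Merge D(20) + ((H+F)+I)(25) = 45
Read each symbol's code off the tree from the root (left child = 0, right child = 1).

Codes:
  H: 100 (length 3)
  F: 101 (length 3)
  I: 11 (length 2)
  D: 0 (length 1)
Average code length: 80/45 = 1.7778 bits/symbol


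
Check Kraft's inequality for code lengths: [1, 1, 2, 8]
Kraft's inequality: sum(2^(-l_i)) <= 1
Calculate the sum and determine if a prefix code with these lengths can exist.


Sum = 2^(-1) + 2^(-1) + 2^(-2) + 2^(-8)
    = 0.5 + 0.5 + 0.25 + 0.00390625
    = 321/256 = 1.25390625
Since 1.25390625 > 1, Kraft's inequality is NOT satisfied.
A prefix code with these lengths CANNOT exist.

Kraft sum = 1.25390625. Not satisfied.


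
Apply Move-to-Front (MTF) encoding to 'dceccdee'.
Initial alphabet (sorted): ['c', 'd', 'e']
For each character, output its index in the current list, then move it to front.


MTF encoding:
'd': index 1 in ['c', 'd', 'e'] -> ['d', 'c', 'e']
'c': index 1 in ['d', 'c', 'e'] -> ['c', 'd', 'e']
'e': index 2 in ['c', 'd', 'e'] -> ['e', 'c', 'd']
'c': index 1 in ['e', 'c', 'd'] -> ['c', 'e', 'd']
'c': index 0 in ['c', 'e', 'd'] -> ['c', 'e', 'd']
'd': index 2 in ['c', 'e', 'd'] -> ['d', 'c', 'e']
'e': index 2 in ['d', 'c', 'e'] -> ['e', 'd', 'c']
'e': index 0 in ['e', 'd', 'c'] -> ['e', 'd', 'c']


Output: [1, 1, 2, 1, 0, 2, 2, 0]


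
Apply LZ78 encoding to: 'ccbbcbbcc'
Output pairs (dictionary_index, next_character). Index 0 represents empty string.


LZ78 encoding steps:
Dictionary: {0: ''}
Step 1: w='' (idx 0), next='c' -> output (0, 'c'), add 'c' as idx 1
Step 2: w='c' (idx 1), next='b' -> output (1, 'b'), add 'cb' as idx 2
Step 3: w='' (idx 0), next='b' -> output (0, 'b'), add 'b' as idx 3
Step 4: w='cb' (idx 2), next='b' -> output (2, 'b'), add 'cbb' as idx 4
Step 5: w='c' (idx 1), next='c' -> output (1, 'c'), add 'cc' as idx 5


Encoded: [(0, 'c'), (1, 'b'), (0, 'b'), (2, 'b'), (1, 'c')]


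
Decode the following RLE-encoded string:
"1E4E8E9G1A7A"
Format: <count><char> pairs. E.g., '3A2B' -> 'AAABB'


Expanding each <count><char> pair:
  1E -> 'E'
  4E -> 'EEEE'
  8E -> 'EEEEEEEE'
  9G -> 'GGGGGGGGG'
  1A -> 'A'
  7A -> 'AAAAAAA'

Decoded = EEEEEEEEEEEEEGGGGGGGGGAAAAAAAA


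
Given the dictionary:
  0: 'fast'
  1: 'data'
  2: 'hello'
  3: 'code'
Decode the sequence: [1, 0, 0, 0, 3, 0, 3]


Look up each index in the dictionary:
  1 -> 'data'
  0 -> 'fast'
  0 -> 'fast'
  0 -> 'fast'
  3 -> 'code'
  0 -> 'fast'
  3 -> 'code'

Decoded: "data fast fast fast code fast code"


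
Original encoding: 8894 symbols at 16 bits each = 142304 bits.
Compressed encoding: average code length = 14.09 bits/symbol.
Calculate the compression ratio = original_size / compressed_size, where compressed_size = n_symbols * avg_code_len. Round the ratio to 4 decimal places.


original_size = n_symbols * orig_bits = 8894 * 16 = 142304 bits
compressed_size = n_symbols * avg_code_len = 8894 * 14.09 = 125316.46 bits
ratio = original_size / compressed_size = 142304 / 125316.46 = 1.1356

Compression ratio = 1.1356


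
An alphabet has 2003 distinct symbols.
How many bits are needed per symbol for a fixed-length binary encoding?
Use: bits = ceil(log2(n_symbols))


log2(2003) = 10.9679
Bracket: 2^10 = 1024 < 2003 <= 2^11 = 2048
So ceil(log2(2003)) = 11

bits = ceil(log2(2003)) = ceil(10.9679) = 11 bits


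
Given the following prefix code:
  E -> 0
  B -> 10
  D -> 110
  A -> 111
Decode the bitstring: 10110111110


Decoding step by step:
Bits 10 -> B
Bits 110 -> D
Bits 111 -> A
Bits 110 -> D


Decoded message: BDAD


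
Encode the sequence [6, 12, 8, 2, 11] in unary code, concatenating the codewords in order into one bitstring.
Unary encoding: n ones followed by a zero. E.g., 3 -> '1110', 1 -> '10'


Encode each number as n ones followed by a terminating 0:
  6 -> 1111110 (7 bits)
  12 -> 1111111111110 (13 bits)
  8 -> 111111110 (9 bits)
  2 -> 110 (3 bits)
  11 -> 111111111110 (12 bits)
Total length = 7 + 13 + 9 + 3 + 12 = 44 bits.

Unary([6, 12, 8, 2, 11]) = 11111101111111111110111111110110111111111110 (44 bits)


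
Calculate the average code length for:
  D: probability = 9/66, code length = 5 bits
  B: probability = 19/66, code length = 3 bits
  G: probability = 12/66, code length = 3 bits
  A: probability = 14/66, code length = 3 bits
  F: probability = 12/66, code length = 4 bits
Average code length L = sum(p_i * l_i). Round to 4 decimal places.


Weighted contributions p_i * l_i:
  D: (9/66) * 5 = 45/66
  B: (19/66) * 3 = 57/66
  G: (12/66) * 3 = 36/66
  A: (14/66) * 3 = 42/66
  F: (12/66) * 4 = 48/66
Sum = (45 + 57 + 36 + 42 + 48)/66 = 228/66

L = 228/66 = 3.4545 bits/symbol


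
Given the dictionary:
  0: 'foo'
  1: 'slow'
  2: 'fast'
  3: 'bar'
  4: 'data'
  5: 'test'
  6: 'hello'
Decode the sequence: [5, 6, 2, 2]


Look up each index in the dictionary:
  5 -> 'test'
  6 -> 'hello'
  2 -> 'fast'
  2 -> 'fast'

Decoded: "test hello fast fast"


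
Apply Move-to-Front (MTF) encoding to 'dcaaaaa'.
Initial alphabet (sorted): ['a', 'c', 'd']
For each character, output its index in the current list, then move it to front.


MTF encoding:
'd': index 2 in ['a', 'c', 'd'] -> ['d', 'a', 'c']
'c': index 2 in ['d', 'a', 'c'] -> ['c', 'd', 'a']
'a': index 2 in ['c', 'd', 'a'] -> ['a', 'c', 'd']
'a': index 0 in ['a', 'c', 'd'] -> ['a', 'c', 'd']
'a': index 0 in ['a', 'c', 'd'] -> ['a', 'c', 'd']
'a': index 0 in ['a', 'c', 'd'] -> ['a', 'c', 'd']
'a': index 0 in ['a', 'c', 'd'] -> ['a', 'c', 'd']


Output: [2, 2, 2, 0, 0, 0, 0]


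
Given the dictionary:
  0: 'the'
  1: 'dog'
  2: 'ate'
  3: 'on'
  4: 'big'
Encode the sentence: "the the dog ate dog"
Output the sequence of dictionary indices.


Look up each word in the dictionary:
  'the' -> 0
  'the' -> 0
  'dog' -> 1
  'ate' -> 2
  'dog' -> 1

Encoded: [0, 0, 1, 2, 1]


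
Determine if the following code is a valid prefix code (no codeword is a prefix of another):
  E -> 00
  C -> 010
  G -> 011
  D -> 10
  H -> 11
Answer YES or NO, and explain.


Checking each pair (does one codeword prefix another?):
  E='00' vs C='010': no prefix
  E='00' vs G='011': no prefix
  E='00' vs D='10': no prefix
  E='00' vs H='11': no prefix
  C='010' vs E='00': no prefix
  C='010' vs G='011': no prefix
  C='010' vs D='10': no prefix
  C='010' vs H='11': no prefix
  G='011' vs E='00': no prefix
  G='011' vs C='010': no prefix
  G='011' vs D='10': no prefix
  G='011' vs H='11': no prefix
  D='10' vs E='00': no prefix
  D='10' vs C='010': no prefix
  D='10' vs G='011': no prefix
  D='10' vs H='11': no prefix
  H='11' vs E='00': no prefix
  H='11' vs C='010': no prefix
  H='11' vs G='011': no prefix
  H='11' vs D='10': no prefix
No violation found over all pairs.

YES -- this is a valid prefix code. No codeword is a prefix of any other codeword.


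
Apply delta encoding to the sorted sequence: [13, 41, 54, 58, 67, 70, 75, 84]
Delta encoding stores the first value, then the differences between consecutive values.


First value: 13
Deltas:
  41 - 13 = 28
  54 - 41 = 13
  58 - 54 = 4
  67 - 58 = 9
  70 - 67 = 3
  75 - 70 = 5
  84 - 75 = 9


Delta encoded: [13, 28, 13, 4, 9, 3, 5, 9]


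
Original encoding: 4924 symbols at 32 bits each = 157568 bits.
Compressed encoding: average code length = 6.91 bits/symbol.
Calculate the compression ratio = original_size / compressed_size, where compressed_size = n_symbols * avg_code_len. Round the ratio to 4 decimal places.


original_size = n_symbols * orig_bits = 4924 * 32 = 157568 bits
compressed_size = n_symbols * avg_code_len = 4924 * 6.91 = 34024.84 bits
ratio = original_size / compressed_size = 157568 / 34024.84 = 4.631

Compression ratio = 4.631


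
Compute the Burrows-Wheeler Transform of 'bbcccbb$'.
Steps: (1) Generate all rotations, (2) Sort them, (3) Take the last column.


Rotations (sorted):
  0: $bbcccbb -> last char: b
  1: b$bbcccb -> last char: b
  2: bb$bbccc -> last char: c
  3: bbcccbb$ -> last char: $
  4: bcccbb$b -> last char: b
  5: cbb$bbcc -> last char: c
  6: ccbb$bbc -> last char: c
  7: cccbb$bb -> last char: b


BWT = bbc$bccb
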